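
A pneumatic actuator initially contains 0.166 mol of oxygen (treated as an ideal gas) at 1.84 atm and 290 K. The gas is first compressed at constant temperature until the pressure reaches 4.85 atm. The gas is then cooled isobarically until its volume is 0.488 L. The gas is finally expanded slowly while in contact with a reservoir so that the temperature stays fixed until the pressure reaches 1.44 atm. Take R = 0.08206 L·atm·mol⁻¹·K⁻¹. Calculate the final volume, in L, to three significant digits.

V₄ ≈ 1.64 L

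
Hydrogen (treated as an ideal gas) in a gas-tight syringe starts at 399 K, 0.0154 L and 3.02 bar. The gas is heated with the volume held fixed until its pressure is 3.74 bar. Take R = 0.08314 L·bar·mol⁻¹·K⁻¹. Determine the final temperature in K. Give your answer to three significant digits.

V constant ⇒ P ∝ T: V₂ = V₁; T₂ = T₁·(P₂/P₁) = 494.1 K.

T₂ ≈ 494 K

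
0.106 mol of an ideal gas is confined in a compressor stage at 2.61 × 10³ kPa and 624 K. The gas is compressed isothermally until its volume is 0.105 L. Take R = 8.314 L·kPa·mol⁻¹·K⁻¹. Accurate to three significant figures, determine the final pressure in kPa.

P₂ ≈ 5.24e+03 kPa

From PV = nRT: V₁ = nRT₁/P₁ = 0.2107 L.
T constant ⇒ Boyle's law P V = const: T₂ = T₁; P₂ = P₁·(V₁/V₂) = 5237 kPa.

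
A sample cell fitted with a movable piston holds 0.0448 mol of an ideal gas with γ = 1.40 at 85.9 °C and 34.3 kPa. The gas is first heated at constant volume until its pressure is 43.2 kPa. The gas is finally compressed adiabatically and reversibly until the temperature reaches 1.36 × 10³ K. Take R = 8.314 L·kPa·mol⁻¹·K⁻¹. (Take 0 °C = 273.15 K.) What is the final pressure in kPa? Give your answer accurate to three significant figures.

P₃ ≈ 2.04e+03 kPa

Convert: T₁ = 359.0 K.
From PV = nRT: V₁ = nRT₁/P₁ = 3.899 L.
V constant ⇒ P ∝ T: V₂ = V₁; T₂ = T₁·(P₂/P₁) = 452.2 K.
Reversible adiabatic, γ = 1.40: P₃ = P₂·(T₃/T₂)^(γ/(γ−1)) = 2038 kPa; V₃ = V₂·(T₂/T₃)^(1/(γ−1)) = 0.2486 L.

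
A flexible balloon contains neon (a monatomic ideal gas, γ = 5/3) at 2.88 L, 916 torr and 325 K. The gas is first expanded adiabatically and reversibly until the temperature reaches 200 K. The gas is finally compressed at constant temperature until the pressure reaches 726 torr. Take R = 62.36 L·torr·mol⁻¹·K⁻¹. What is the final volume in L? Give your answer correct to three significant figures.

Adiabatic (γ = 5/3), T V^(γ−1) and P V^γ constant: P₂ = P₁·(T₂/T₁)^(γ/(γ−1)) = 272.1 torr; V₂ = V₁·(T₁/T₂)^(1/(γ−1)) = 5.966 L.
Isothermal, so P V is constant: T₃ = T₂; V₃ = V₂·(P₂/P₃) = 2.236 L.

V₃ ≈ 2.24 L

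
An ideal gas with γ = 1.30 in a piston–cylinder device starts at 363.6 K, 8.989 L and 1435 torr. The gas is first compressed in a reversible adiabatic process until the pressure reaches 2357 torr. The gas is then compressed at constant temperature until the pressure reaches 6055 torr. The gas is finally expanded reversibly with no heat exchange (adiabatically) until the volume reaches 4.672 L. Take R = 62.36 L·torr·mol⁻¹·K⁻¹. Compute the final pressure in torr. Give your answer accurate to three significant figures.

Adiabatic (γ = 1.30), T V^(γ−1) and P V^γ constant: T₂ = T₁·(P₂/P₁)^((γ−1)/γ) = 407.7 K; V₂ = V₁·(P₁/P₂)^(1/γ) = 6.137 L.
T constant ⇒ Boyle's law P V = const: T₃ = T₂; V₃ = V₂·(P₂/P₃) = 2.389 L.
Reversible adiabatic, γ = 1.30: T₄ = T₃·(V₃/V₄)^(γ−1) = 333.4 K; P₄ = P₃·(V₃/V₄)^γ = 2532 torr.

P₄ ≈ 2.53e+03 torr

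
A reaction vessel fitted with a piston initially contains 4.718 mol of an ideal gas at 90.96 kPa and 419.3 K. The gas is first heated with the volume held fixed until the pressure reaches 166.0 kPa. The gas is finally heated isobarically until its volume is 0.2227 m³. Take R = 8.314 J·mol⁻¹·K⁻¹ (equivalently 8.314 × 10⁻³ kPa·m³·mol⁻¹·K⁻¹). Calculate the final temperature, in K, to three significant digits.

T₃ ≈ 942 K

From PV = nRT: V₁ = nRT₁/P₁ = 0.1808 m³.
Isochoric, so P/T is constant: V₂ = V₁; T₂ = T₁·(P₂/P₁) = 765.2 K.
Isobaric, so V/T is constant: P₃ = P₂; T₃ = T₂·(V₃/V₂) = 942.5 K.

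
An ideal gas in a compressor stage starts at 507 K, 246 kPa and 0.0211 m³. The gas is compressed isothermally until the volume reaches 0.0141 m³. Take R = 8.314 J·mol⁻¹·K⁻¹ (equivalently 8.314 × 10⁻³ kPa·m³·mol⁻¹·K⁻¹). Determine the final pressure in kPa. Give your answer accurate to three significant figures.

T constant ⇒ Boyle's law P V = const: T₂ = T₁; P₂ = P₁·(V₁/V₂) = 368.1 kPa.

P₂ ≈ 368 kPa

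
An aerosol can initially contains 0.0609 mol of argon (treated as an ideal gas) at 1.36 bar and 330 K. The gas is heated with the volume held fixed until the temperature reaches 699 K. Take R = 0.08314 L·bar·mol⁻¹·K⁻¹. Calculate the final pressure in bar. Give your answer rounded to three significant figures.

P₂ ≈ 2.88 bar

From PV = nRT: V₁ = nRT₁/P₁ = 1.229 L.
Isochoric, so P/T is constant: V₂ = V₁; P₂ = P₁·(T₂/T₁) = 2.881 bar.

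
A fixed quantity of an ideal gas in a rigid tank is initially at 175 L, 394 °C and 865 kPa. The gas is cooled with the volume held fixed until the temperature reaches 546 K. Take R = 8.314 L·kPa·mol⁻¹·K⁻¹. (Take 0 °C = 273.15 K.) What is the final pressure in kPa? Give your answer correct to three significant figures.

P₂ ≈ 708 kPa

Convert: T₁ = 667.1 K.
Isochoric, so P/T is constant: V₂ = V₁; P₂ = P₁·(T₂/T₁) = 707.9 kPa.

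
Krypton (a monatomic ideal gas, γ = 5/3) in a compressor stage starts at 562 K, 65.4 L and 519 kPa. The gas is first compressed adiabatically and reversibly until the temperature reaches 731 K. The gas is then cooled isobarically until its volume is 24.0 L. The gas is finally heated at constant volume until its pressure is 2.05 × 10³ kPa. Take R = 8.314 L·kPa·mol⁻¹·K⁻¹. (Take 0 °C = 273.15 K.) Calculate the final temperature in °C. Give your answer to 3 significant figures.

T₄ ≈ 541 °C

Reversible adiabatic, γ = 5/3: P₂ = P₁·(T₂/T₁)^(γ/(γ−1)) = 1001 kPa; V₂ = V₁·(T₁/T₂)^(1/(γ−1)) = 44.09 L.
P constant ⇒ V ∝ T: P₃ = P₂; T₃ = T₂·(V₃/V₂) = 397.9 K.
V constant ⇒ P ∝ T: V₄ = V₃; T₄ = T₃·(P₄/P₃) = 814.6 K.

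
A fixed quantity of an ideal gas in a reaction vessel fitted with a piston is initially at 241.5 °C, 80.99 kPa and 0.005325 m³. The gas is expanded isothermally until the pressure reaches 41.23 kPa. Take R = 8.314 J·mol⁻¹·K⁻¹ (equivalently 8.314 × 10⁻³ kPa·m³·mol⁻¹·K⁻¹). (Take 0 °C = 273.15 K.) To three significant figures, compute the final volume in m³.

Convert: T₁ = 514.6 K.
Isothermal, so P V is constant: T₂ = T₁; V₂ = V₁·(P₁/P₂) = 0.01046 m³.

V₂ ≈ 0.0105 m³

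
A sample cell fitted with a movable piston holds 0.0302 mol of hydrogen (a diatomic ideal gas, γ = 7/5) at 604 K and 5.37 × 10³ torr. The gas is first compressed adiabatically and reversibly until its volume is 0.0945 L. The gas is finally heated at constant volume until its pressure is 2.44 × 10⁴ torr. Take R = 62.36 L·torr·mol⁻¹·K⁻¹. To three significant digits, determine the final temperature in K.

From PV = nRT: V₁ = nRT₁/P₁ = 0.2118 L.
Adiabatic (γ = 7/5), T V^(γ−1) and P V^γ constant: T₂ = T₁·(V₁/V₂)^(γ−1) = 834.2 K; P₂ = P₁·(V₁/V₂)^γ = 1.662e+04 torr.
Isochoric, so P/T is constant: V₃ = V₂; T₃ = T₂·(P₃/P₂) = 1224 K.

T₃ ≈ 1.22e+03 K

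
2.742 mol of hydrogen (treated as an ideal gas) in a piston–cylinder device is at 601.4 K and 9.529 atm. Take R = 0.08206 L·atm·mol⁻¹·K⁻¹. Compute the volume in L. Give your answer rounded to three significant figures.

PV = nRT ⇒ V = nRT/P = (2.742 × 0.08206 × 601.4) / 9.529

V ≈ 14.2 L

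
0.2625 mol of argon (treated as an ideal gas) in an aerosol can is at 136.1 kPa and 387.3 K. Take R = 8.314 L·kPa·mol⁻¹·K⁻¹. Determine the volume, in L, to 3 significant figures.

V ≈ 6.21 L

PV = nRT ⇒ V = nRT/P = (0.2625 × 8.314 × 387.3) / 136.1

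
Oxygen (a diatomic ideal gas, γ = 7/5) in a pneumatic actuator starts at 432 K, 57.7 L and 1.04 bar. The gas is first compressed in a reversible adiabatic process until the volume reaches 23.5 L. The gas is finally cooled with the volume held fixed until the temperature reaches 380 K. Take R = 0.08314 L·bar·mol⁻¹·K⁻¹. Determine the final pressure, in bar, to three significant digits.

Adiabatic (γ = 7/5), T V^(γ−1) and P V^γ constant: T₂ = T₁·(V₁/V₂)^(γ−1) = 618.8 K; P₂ = P₁·(V₁/V₂)^γ = 3.658 bar.
Isochoric, so P/T is constant: V₃ = V₂; P₃ = P₂·(T₃/T₂) = 2.246 bar.

P₃ ≈ 2.25 bar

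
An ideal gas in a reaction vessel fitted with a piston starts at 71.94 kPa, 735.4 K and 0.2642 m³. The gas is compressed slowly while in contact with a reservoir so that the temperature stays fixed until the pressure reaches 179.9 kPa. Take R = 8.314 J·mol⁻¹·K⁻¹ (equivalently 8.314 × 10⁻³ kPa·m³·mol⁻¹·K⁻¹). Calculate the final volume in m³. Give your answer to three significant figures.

Isothermal, so P V is constant: T₂ = T₁; V₂ = V₁·(P₁/P₂) = 0.1057 m³.

V₂ ≈ 0.106 m³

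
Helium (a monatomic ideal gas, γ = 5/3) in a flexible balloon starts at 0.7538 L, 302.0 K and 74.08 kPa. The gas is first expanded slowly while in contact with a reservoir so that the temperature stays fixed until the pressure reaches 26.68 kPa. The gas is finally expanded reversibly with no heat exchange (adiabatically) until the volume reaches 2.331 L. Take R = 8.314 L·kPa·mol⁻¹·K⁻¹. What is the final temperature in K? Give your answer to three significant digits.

T₃ ≈ 281 K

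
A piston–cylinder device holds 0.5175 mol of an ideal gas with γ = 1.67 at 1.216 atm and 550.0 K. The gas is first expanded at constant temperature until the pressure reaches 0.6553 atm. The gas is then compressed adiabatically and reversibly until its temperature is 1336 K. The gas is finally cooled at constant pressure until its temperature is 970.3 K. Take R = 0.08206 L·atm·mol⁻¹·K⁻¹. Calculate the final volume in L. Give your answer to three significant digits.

From PV = nRT: V₁ = nRT₁/P₁ = 19.21 L.
Isothermal, so P V is constant: T₂ = T₁; V₂ = V₁·(P₁/P₂) = 35.64 L.
Reversible adiabatic, γ = 1.67: P₃ = P₂·(T₃/T₂)^(γ/(γ−1)) = 5.987 atm; V₃ = V₂·(T₂/T₃)^(1/(γ−1)) = 9.477 L.
P constant ⇒ V ∝ T: P₄ = P₃; V₄ = V₃·(T₄/T₃) = 6.883 L.

V₄ ≈ 6.88 L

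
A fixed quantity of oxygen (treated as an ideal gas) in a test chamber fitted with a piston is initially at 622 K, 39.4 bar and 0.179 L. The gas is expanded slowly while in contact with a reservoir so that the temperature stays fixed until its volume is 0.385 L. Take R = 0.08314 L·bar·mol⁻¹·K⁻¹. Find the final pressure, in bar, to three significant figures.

P₂ ≈ 18.3 bar

Isothermal, so P V is constant: T₂ = T₁; P₂ = P₁·(V₁/V₂) = 18.32 bar.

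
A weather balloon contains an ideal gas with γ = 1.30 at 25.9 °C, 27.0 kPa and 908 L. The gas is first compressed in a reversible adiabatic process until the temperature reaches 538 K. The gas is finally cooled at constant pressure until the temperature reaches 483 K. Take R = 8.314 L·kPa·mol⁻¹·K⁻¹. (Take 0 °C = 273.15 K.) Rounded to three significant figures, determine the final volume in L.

Convert: T₁ = 299.0 K.
Adiabatic (γ = 1.30), T V^(γ−1) and P V^γ constant: P₂ = P₁·(T₂/T₁)^(γ/(γ−1)) = 344.0 kPa; V₂ = V₁·(T₁/T₂)^(1/(γ−1)) = 128.2 L.
Isobaric, so V/T is constant: P₃ = P₂; V₃ = V₂·(T₃/T₂) = 115.1 L.

V₃ ≈ 115 L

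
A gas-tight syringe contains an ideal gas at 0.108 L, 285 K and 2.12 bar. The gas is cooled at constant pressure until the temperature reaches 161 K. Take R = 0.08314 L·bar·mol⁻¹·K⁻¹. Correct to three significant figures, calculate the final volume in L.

P constant ⇒ V ∝ T: P₂ = P₁; V₂ = V₁·(T₂/T₁) = 0.06101 L.

V₂ ≈ 0.0610 L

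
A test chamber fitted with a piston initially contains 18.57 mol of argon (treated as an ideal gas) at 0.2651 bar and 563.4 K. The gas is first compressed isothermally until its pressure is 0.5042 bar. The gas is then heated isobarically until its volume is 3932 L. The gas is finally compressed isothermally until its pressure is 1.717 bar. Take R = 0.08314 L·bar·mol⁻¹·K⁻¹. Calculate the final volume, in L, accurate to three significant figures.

V₄ ≈ 1.15e+03 L

From PV = nRT: V₁ = nRT₁/P₁ = 3281 L.
Isothermal, so P V is constant: T₂ = T₁; V₂ = V₁·(P₁/P₂) = 1725 L.
Isobaric, so V/T is constant: P₃ = P₂; T₃ = T₂·(V₃/V₂) = 1284 K.
T constant ⇒ Boyle's law P V = const: T₄ = T₃; V₄ = V₃·(P₃/P₄) = 1155 L.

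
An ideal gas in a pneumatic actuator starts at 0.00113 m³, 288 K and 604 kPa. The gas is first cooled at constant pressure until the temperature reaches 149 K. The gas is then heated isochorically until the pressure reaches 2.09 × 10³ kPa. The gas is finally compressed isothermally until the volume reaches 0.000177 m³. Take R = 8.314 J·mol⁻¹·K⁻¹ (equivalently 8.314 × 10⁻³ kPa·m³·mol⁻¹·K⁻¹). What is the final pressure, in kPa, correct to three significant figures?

Isobaric, so V/T is constant: P₂ = P₁; V₂ = V₁·(T₂/T₁) = 0.0005846 m³.
Isochoric, so P/T is constant: V₃ = V₂; T₃ = T₂·(P₃/P₂) = 515.6 K.
Isothermal, so P V is constant: T₄ = T₃; P₄ = P₃·(V₃/V₄) = 6903 kPa.

P₄ ≈ 6.90e+03 kPa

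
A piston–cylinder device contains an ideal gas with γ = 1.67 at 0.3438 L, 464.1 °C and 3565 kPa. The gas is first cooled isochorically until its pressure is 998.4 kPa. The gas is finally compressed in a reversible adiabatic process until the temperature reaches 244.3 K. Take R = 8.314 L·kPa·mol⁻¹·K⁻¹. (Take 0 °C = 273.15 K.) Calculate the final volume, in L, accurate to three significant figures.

Convert: T₁ = 737.2 K.
Isochoric, so P/T is constant: V₂ = V₁; T₂ = T₁·(P₂/P₁) = 206.5 K.
Adiabatic (γ = 1.67), T V^(γ−1) and P V^γ constant: P₃ = P₂·(T₃/T₂)^(γ/(γ−1)) = 1519 kPa; V₃ = V₂·(T₂/T₃)^(1/(γ−1)) = 0.2675 L.

V₃ ≈ 0.267 L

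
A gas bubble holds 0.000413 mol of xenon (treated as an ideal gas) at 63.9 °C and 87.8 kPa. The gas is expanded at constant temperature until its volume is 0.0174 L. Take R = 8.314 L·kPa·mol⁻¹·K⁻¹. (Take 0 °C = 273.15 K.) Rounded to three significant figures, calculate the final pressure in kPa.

P₂ ≈ 66.5 kPa

Convert: T₁ = 337.0 K.
From PV = nRT: V₁ = nRT₁/P₁ = 0.01318 L.
T constant ⇒ Boyle's law P V = const: T₂ = T₁; P₂ = P₁·(V₁/V₂) = 66.51 kPa.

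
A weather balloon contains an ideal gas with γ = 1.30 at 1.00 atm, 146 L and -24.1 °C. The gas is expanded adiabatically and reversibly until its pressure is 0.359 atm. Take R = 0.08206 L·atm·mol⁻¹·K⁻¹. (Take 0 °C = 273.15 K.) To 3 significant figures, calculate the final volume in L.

Convert: T₁ = 249.0 K.
Adiabatic (γ = 1.30), T V^(γ−1) and P V^γ constant: T₂ = T₁·(P₂/P₁)^((γ−1)/γ) = 196.6 K; V₂ = V₁·(P₁/P₂)^(1/γ) = 321.1 L.

V₂ ≈ 321 L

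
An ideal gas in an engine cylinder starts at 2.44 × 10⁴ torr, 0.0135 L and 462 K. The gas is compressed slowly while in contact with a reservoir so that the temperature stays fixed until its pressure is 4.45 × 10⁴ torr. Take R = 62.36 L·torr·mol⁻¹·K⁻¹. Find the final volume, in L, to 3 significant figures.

T constant ⇒ Boyle's law P V = const: T₂ = T₁; V₂ = V₁·(P₁/P₂) = 0.007402 L.

V₂ ≈ 0.00740 L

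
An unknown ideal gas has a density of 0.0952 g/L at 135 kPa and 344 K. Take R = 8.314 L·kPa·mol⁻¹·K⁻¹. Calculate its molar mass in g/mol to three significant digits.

M ≈ 2.02 g/mol

ρ = PM/(RT) ⇒ M = ρRT/P = (0.0952 × 8.314 × 344.0) / 135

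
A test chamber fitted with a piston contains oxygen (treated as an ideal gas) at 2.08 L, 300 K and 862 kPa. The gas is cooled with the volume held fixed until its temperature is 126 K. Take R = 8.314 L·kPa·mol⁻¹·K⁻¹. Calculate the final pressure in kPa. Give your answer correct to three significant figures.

V constant ⇒ P ∝ T: V₂ = V₁; P₂ = P₁·(T₂/T₁) = 362.0 kPa.

P₂ ≈ 362 kPa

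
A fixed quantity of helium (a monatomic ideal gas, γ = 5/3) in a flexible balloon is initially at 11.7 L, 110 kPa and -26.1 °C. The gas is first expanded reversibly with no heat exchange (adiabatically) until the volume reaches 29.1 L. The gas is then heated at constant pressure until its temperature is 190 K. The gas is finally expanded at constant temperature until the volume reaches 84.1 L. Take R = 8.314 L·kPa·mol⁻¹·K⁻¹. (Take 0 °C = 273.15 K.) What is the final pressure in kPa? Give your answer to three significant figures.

P₄ ≈ 11.8 kPa

Convert: T₁ = 247.0 K.
Adiabatic (γ = 5/3), T V^(γ−1) and P V^γ constant: T₂ = T₁·(V₁/V₂)^(γ−1) = 134.6 K; P₂ = P₁·(V₁/V₂)^γ = 24.09 kPa.
Isobaric, so V/T is constant: P₃ = P₂; V₃ = V₂·(T₃/T₂) = 41.08 L.
Isothermal, so P V is constant: T₄ = T₃; P₄ = P₃·(V₃/V₄) = 11.77 kPa.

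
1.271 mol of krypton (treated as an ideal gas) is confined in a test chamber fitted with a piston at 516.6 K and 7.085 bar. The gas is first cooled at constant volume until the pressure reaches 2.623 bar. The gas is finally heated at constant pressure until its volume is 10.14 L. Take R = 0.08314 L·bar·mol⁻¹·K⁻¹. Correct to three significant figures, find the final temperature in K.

From PV = nRT: V₁ = nRT₁/P₁ = 7.705 L.
Isochoric, so P/T is constant: V₂ = V₁; T₂ = T₁·(P₂/P₁) = 191.3 K.
P constant ⇒ V ∝ T: P₃ = P₂; T₃ = T₂·(V₃/V₂) = 251.7 K.

T₃ ≈ 252 K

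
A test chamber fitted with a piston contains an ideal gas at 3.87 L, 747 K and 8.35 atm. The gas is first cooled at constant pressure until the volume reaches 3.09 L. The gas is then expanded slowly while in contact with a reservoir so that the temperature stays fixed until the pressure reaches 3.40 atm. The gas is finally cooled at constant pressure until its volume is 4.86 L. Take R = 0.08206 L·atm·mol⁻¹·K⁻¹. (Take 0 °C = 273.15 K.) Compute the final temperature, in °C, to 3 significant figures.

T₄ ≈ 109 °C

P constant ⇒ V ∝ T: P₂ = P₁; T₂ = T₁·(V₂/V₁) = 596.4 K.
Isothermal, so P V is constant: T₃ = T₂; V₃ = V₂·(P₂/P₃) = 7.589 L.
P constant ⇒ V ∝ T: P₄ = P₃; T₄ = T₃·(V₄/V₃) = 382.0 K.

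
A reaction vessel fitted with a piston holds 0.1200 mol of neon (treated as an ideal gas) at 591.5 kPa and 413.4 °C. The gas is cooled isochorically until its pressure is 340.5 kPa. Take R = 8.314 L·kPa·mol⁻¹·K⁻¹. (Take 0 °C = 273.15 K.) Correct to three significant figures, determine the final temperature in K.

Convert: T₁ = 686.5 K.
From PV = nRT: V₁ = nRT₁/P₁ = 1.158 L.
Isochoric, so P/T is constant: V₂ = V₁; T₂ = T₁·(P₂/P₁) = 395.2 K.

T₂ ≈ 395 K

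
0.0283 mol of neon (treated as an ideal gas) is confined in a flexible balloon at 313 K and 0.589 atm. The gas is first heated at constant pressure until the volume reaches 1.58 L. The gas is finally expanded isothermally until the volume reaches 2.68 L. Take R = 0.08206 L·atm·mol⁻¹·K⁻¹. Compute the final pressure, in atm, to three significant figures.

P₃ ≈ 0.347 atm

From PV = nRT: V₁ = nRT₁/P₁ = 1.234 L.
P constant ⇒ V ∝ T: P₂ = P₁; T₂ = T₁·(V₂/V₁) = 400.7 K.
T constant ⇒ Boyle's law P V = const: T₃ = T₂; P₃ = P₂·(V₂/V₃) = 0.3472 atm.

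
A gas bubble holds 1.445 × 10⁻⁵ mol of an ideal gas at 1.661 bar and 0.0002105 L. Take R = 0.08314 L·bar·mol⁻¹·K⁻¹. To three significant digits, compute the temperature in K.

T ≈ 291 K

PV = nRT ⇒ T = PV/(nR) = (1.661 × 0.0002105) / (1.445e-05 × 0.08314)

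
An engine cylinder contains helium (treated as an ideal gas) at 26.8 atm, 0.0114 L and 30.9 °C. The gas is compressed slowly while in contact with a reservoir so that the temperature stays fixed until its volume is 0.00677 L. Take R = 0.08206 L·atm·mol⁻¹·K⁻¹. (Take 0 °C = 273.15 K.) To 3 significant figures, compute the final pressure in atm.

Convert: T₁ = 304.0 K.
T constant ⇒ Boyle's law P V = const: T₂ = T₁; P₂ = P₁·(V₁/V₂) = 45.13 atm.

P₂ ≈ 45.1 atm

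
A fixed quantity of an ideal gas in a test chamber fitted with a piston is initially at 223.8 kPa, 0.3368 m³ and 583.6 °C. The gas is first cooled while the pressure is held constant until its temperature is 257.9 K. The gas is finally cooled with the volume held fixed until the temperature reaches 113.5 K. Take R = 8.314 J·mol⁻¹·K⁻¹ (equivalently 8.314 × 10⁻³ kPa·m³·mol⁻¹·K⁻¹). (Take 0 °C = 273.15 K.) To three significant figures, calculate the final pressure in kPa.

P₃ ≈ 98.5 kPa

Convert: T₁ = 856.8 K.
Isobaric, so V/T is constant: P₂ = P₁; V₂ = V₁·(T₂/T₁) = 0.1014 m³.
V constant ⇒ P ∝ T: V₃ = V₂; P₃ = P₂·(T₃/T₂) = 98.49 kPa.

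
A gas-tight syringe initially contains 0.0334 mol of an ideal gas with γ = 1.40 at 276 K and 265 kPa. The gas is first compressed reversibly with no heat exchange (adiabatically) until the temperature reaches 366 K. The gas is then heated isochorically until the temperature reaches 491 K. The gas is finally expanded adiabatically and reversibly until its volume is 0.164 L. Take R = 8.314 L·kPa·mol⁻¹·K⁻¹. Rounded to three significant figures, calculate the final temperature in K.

T₄ ≈ 465 K

From PV = nRT: V₁ = nRT₁/P₁ = 0.2892 L.
Adiabatic (γ = 1.40), T V^(γ−1) and P V^γ constant: P₂ = P₁·(T₂/T₁)^(γ/(γ−1)) = 711.6 kPa; V₂ = V₁·(T₁/T₂)^(1/(γ−1)) = 0.1428 L.
V constant ⇒ P ∝ T: V₃ = V₂; P₃ = P₂·(T₃/T₂) = 954.7 kPa.
Reversible adiabatic, γ = 1.40: T₄ = T₃·(V₃/V₄)^(γ−1) = 464.6 K; P₄ = P₃·(V₃/V₄)^γ = 786.6 kPa.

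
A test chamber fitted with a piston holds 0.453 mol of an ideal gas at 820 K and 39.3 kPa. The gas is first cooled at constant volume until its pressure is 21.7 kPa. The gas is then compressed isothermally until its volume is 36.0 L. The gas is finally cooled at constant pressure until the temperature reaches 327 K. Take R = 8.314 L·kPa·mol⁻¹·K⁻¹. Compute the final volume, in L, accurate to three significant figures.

V₄ ≈ 26.0 L

From PV = nRT: V₁ = nRT₁/P₁ = 78.58 L.
V constant ⇒ P ∝ T: V₂ = V₁; T₂ = T₁·(P₂/P₁) = 452.8 K.
Isothermal, so P V is constant: T₃ = T₂; P₃ = P₂·(V₂/V₃) = 47.37 kPa.
Isobaric, so V/T is constant: P₄ = P₃; V₄ = V₃·(T₄/T₃) = 26.00 L.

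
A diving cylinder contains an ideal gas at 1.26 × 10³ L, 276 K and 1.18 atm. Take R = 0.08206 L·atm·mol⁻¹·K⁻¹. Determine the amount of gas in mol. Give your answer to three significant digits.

n ≈ 65.6 mol

PV = nRT ⇒ n = PV/(RT) = (1.18 × 1.26e+03) / (0.08206 × 276)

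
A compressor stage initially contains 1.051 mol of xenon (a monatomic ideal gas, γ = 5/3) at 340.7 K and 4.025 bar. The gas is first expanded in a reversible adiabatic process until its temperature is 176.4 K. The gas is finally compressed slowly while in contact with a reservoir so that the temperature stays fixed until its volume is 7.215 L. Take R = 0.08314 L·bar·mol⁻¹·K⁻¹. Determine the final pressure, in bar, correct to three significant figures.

From PV = nRT: V₁ = nRT₁/P₁ = 7.396 L.
Reversible adiabatic, γ = 5/3: P₂ = P₁·(T₂/T₁)^(γ/(γ−1)) = 0.7764 bar; V₂ = V₁·(T₁/T₂)^(1/(γ−1)) = 19.85 L.
T constant ⇒ Boyle's law P V = const: T₃ = T₂; P₃ = P₂·(V₂/V₃) = 2.136 bar.

P₃ ≈ 2.14 bar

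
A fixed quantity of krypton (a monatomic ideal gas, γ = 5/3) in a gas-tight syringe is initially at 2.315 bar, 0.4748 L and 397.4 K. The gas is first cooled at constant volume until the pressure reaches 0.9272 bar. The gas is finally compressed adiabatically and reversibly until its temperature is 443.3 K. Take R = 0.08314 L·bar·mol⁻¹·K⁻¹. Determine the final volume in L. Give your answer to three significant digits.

Isochoric, so P/T is constant: V₂ = V₁; T₂ = T₁·(P₂/P₁) = 159.2 K.
Adiabatic (γ = 5/3), T V^(γ−1) and P V^γ constant: P₃ = P₂·(T₃/T₂)^(γ/(γ−1)) = 12.00 bar; V₃ = V₂·(T₂/T₃)^(1/(γ−1)) = 0.1022 L.

V₃ ≈ 0.102 L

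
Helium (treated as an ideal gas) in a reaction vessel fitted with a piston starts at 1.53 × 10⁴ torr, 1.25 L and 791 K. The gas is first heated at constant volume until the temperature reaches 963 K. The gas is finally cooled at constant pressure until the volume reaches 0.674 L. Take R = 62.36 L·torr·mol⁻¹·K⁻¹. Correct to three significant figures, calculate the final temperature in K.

Isochoric, so P/T is constant: V₂ = V₁; P₂ = P₁·(T₂/T₁) = 1.863e+04 torr.
Isobaric, so V/T is constant: P₃ = P₂; T₃ = T₂·(V₃/V₂) = 519.2 K.

T₃ ≈ 519 K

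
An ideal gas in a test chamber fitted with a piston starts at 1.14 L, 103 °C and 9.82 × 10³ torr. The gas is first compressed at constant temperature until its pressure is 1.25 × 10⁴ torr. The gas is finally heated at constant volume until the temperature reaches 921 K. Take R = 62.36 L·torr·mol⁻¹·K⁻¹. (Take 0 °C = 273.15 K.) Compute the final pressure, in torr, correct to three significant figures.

Convert: T₁ = 376.1 K.
Isothermal, so P V is constant: T₂ = T₁; V₂ = V₁·(P₁/P₂) = 0.8956 L.
V constant ⇒ P ∝ T: V₃ = V₂; P₃ = P₂·(T₃/T₂) = 3.061e+04 torr.

P₃ ≈ 3.06e+04 torr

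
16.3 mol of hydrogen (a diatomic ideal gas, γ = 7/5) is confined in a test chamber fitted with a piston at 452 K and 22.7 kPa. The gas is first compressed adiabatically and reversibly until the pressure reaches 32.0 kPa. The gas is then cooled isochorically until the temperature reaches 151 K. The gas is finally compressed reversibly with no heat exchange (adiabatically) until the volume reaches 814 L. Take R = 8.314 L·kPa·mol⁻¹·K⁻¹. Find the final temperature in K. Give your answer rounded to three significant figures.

T₄ ≈ 221 K

From PV = nRT: V₁ = nRT₁/P₁ = 2698 L.
Adiabatic (γ = 7/5), T V^(γ−1) and P V^γ constant: T₂ = T₁·(P₂/P₁)^((γ−1)/γ) = 498.6 K; V₂ = V₁·(P₁/P₂)^(1/γ) = 2112 L.
V constant ⇒ P ∝ T: V₃ = V₂; P₃ = P₂·(T₃/T₂) = 9.691 kPa.
Reversible adiabatic, γ = 7/5: T₄ = T₃·(V₃/V₄)^(γ−1) = 221.1 K; P₄ = P₃·(V₃/V₄)^γ = 36.81 kPa.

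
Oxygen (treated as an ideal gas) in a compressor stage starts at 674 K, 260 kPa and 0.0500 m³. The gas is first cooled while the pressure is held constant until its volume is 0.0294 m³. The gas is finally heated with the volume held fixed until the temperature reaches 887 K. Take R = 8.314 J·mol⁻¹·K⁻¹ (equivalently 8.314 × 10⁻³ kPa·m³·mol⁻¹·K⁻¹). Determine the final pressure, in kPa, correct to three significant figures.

P₃ ≈ 582 kPa

P constant ⇒ V ∝ T: P₂ = P₁; T₂ = T₁·(V₂/V₁) = 396.3 K.
Isochoric, so P/T is constant: V₃ = V₂; P₃ = P₂·(T₃/T₂) = 581.9 kPa.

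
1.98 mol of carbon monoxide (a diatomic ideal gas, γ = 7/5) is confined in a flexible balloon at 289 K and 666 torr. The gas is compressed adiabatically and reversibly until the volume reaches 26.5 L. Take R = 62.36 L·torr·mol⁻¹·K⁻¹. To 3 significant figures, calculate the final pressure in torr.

From PV = nRT: V₁ = nRT₁/P₁ = 53.58 L.
Reversible adiabatic, γ = 7/5: T₂ = T₁·(V₁/V₂)^(γ−1) = 383.0 K; P₂ = P₁·(V₁/V₂)^γ = 1785 torr.

P₂ ≈ 1.78e+03 torr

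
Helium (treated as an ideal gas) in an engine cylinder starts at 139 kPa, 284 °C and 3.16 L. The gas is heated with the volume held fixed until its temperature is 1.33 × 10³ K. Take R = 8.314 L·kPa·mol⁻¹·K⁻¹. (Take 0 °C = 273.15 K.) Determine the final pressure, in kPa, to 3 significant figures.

Convert: T₁ = 557.1 K.
V constant ⇒ P ∝ T: V₂ = V₁; P₂ = P₁·(T₂/T₁) = 331.8 kPa.

P₂ ≈ 332 kPa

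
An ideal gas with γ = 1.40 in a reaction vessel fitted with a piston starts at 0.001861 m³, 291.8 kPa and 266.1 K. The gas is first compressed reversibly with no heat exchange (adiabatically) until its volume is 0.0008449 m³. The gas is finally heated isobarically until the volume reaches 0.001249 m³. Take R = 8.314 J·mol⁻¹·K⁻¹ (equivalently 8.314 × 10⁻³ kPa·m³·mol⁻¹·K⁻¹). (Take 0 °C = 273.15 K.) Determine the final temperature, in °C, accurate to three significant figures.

T₃ ≈ 266 °C

Adiabatic (γ = 1.40), T V^(γ−1) and P V^γ constant: T₂ = T₁·(V₁/V₂)^(γ−1) = 364.9 K; P₂ = P₁·(V₁/V₂)^γ = 881.5 kPa.
P constant ⇒ V ∝ T: P₃ = P₂; T₃ = T₂·(V₃/V₂) = 539.5 K.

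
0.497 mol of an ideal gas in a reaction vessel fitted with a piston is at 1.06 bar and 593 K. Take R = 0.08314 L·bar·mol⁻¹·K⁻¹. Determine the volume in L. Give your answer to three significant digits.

PV = nRT ⇒ V = nRT/P = (0.497 × 0.08314 × 593) / 1.06

V ≈ 23.1 L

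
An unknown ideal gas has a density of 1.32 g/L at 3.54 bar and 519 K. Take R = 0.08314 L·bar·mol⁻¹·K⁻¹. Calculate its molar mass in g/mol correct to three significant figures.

M ≈ 16.1 g/mol

ρ = PM/(RT) ⇒ M = ρRT/P = (1.32 × 0.08314 × 519.0) / 3.54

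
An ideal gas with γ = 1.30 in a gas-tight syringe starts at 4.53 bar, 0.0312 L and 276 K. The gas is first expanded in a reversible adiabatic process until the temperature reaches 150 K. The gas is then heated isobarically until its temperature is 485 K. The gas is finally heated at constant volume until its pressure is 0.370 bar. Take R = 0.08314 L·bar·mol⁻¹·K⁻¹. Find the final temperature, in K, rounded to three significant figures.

T₄ ≈ 556 K

Adiabatic (γ = 1.30), T V^(γ−1) and P V^γ constant: P₂ = P₁·(T₂/T₁)^(γ/(γ−1)) = 0.3225 bar; V₂ = V₁·(T₁/T₂)^(1/(γ−1)) = 0.2382 L.
P constant ⇒ V ∝ T: P₃ = P₂; V₃ = V₂·(T₃/T₂) = 0.7701 L.
V constant ⇒ P ∝ T: V₄ = V₃; T₄ = T₃·(P₄/P₃) = 556.4 K.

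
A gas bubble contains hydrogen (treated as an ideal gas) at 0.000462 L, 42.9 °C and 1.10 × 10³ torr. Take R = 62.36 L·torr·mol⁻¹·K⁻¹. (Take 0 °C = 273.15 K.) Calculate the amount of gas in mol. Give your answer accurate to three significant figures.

n ≈ 2.58e-05 mol

Convert: T = 316.05 K.
PV = nRT ⇒ n = PV/(RT) = (1.10e+03 × 0.000462) / (62.36 × 316.05)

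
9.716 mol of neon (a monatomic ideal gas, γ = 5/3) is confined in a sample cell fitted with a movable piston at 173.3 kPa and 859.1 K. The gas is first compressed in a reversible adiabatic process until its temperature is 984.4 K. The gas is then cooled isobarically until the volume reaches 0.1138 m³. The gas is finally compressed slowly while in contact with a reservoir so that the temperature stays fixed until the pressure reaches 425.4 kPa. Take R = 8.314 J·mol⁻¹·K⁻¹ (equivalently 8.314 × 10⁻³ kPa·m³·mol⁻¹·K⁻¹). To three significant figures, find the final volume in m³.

V₄ ≈ 0.0652 m³

From PV = nRT: V₁ = nRT₁/P₁ = 0.4004 m³.
Adiabatic (γ = 5/3), T V^(γ−1) and P V^γ constant: P₂ = P₁·(T₂/T₁)^(γ/(γ−1)) = 243.6 kPa; V₂ = V₁·(T₁/T₂)^(1/(γ−1)) = 0.3265 m³.
Isobaric, so V/T is constant: P₃ = P₂; T₃ = T₂·(V₃/V₂) = 343.1 K.
Isothermal, so P V is constant: T₄ = T₃; V₄ = V₃·(P₃/P₄) = 0.06516 m³.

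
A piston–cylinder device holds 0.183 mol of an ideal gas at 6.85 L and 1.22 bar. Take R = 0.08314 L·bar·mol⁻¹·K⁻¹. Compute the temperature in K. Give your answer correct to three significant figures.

T ≈ 549 K

PV = nRT ⇒ T = PV/(nR) = (1.22 × 6.85) / (0.183 × 0.08314)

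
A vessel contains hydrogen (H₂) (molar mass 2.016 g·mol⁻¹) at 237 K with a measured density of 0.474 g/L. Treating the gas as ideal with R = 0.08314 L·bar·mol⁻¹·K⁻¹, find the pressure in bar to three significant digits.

P ≈ 4.63 bar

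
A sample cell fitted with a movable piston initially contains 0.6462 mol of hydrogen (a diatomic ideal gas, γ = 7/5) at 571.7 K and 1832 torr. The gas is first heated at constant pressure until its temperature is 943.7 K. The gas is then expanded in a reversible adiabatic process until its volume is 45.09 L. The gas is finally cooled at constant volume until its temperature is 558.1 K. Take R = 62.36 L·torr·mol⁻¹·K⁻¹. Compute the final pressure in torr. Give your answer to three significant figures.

From PV = nRT: V₁ = nRT₁/P₁ = 12.58 L.
Isobaric, so V/T is constant: P₂ = P₁; V₂ = V₁·(T₂/T₁) = 20.76 L.
Adiabatic (γ = 7/5), T V^(γ−1) and P V^γ constant: T₃ = T₂·(V₂/V₃)^(γ−1) = 691.9 K; P₃ = P₂·(V₂/V₃)^γ = 618.4 torr.
Isochoric, so P/T is constant: V₄ = V₃; P₄ = P₃·(T₄/T₃) = 498.8 torr.

P₄ ≈ 499 torr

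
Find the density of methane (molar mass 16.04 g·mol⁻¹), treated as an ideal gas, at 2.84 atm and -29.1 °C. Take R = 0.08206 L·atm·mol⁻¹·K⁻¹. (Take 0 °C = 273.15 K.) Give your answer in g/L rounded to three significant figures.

ρ = PM/(RT) = (2.84 × 16.04) / (0.08206 × 244.0)

ρ ≈ 2.27 g/L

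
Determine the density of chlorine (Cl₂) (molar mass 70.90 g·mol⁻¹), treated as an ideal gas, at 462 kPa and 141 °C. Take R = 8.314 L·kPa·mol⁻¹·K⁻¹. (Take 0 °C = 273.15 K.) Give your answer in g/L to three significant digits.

ρ = PM/(RT) = (462 × 70.90) / (8.314 × 414.1)

ρ ≈ 9.51 g/L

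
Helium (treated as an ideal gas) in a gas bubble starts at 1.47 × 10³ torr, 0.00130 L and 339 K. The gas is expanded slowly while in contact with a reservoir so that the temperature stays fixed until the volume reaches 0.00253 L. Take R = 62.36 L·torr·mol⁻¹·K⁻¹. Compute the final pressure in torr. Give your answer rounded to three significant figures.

T constant ⇒ Boyle's law P V = const: T₂ = T₁; P₂ = P₁·(V₁/V₂) = 755.3 torr.

P₂ ≈ 755 torr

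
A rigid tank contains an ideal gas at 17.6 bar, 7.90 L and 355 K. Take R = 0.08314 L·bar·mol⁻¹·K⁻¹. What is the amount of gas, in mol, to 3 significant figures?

n ≈ 4.71 mol

PV = nRT ⇒ n = PV/(RT) = (17.6 × 7.90) / (0.08314 × 355)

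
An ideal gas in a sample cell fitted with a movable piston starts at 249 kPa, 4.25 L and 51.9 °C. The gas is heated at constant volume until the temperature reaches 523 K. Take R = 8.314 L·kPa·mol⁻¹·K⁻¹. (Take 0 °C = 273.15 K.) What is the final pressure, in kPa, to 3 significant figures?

P₂ ≈ 401 kPa

Convert: T₁ = 325.0 K.
Isochoric, so P/T is constant: V₂ = V₁; P₂ = P₁·(T₂/T₁) = 400.6 kPa.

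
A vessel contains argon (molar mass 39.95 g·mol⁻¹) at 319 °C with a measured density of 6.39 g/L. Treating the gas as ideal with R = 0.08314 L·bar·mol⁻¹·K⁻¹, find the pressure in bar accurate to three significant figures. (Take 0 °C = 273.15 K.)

ρ = PM/(RT) ⇒ P = ρRT/M = (6.39 × 0.08314 × 592.1) / 39.95

P ≈ 7.87 bar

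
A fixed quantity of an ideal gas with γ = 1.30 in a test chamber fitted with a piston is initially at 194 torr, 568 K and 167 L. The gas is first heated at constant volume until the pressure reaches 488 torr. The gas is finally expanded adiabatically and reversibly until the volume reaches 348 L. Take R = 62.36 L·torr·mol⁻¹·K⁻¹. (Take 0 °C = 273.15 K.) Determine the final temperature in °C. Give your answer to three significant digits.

T₃ ≈ 873 °C

V constant ⇒ P ∝ T: V₂ = V₁; T₂ = T₁·(P₂/P₁) = 1429 K.
Reversible adiabatic, γ = 1.30: T₃ = T₂·(V₂/V₃)^(γ−1) = 1146 K; P₃ = P₂·(V₂/V₃)^γ = 187.9 torr.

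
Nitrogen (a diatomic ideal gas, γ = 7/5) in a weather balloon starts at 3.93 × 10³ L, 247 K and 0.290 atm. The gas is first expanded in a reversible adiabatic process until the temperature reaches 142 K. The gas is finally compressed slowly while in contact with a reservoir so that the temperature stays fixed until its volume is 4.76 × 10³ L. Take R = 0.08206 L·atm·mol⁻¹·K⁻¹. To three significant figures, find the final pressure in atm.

P₃ ≈ 0.138 atm

Reversible adiabatic, γ = 7/5: P₂ = P₁·(T₂/T₁)^(γ/(γ−1)) = 0.04178 atm; V₂ = V₁·(T₁/T₂)^(1/(γ−1)) = 1.568e+04 L.
Isothermal, so P V is constant: T₃ = T₂; P₃ = P₂·(V₂/V₃) = 0.1376 atm.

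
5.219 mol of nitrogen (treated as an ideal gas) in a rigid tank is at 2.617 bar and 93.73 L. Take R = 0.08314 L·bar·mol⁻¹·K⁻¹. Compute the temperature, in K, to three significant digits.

PV = nRT ⇒ T = PV/(nR) = (2.617 × 93.73) / (5.219 × 0.08314)

T ≈ 565 K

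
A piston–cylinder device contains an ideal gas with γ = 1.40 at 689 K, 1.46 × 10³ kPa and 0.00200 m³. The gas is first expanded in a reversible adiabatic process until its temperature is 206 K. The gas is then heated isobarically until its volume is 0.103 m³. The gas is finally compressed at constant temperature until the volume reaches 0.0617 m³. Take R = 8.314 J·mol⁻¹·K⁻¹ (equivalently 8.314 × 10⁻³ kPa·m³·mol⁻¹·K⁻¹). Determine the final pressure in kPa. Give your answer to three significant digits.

Reversible adiabatic, γ = 1.40: P₂ = P₁·(T₂/T₁)^(γ/(γ−1)) = 21.34 kPa; V₂ = V₁·(T₁/T₂)^(1/(γ−1)) = 0.04092 m³.
Isobaric, so V/T is constant: P₃ = P₂; T₃ = T₂·(V₃/V₂) = 518.6 K.
Isothermal, so P V is constant: T₄ = T₃; P₄ = P₃·(V₃/V₄) = 35.62 kPa.

P₄ ≈ 35.6 kPa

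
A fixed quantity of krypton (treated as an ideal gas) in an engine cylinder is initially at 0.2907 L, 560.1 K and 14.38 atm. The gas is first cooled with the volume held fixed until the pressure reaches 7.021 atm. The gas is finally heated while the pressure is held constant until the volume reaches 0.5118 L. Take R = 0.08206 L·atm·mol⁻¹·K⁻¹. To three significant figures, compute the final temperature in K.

T₃ ≈ 481 K

Isochoric, so P/T is constant: V₂ = V₁; T₂ = T₁·(P₂/P₁) = 273.5 K.
Isobaric, so V/T is constant: P₃ = P₂; T₃ = T₂·(V₃/V₂) = 481.5 K.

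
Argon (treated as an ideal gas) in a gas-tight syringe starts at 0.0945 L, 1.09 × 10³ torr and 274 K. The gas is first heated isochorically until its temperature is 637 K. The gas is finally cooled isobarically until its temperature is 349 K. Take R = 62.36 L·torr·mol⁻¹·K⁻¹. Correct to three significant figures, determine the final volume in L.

V₃ ≈ 0.0518 L

V constant ⇒ P ∝ T: V₂ = V₁; P₂ = P₁·(T₂/T₁) = 2534 torr.
P constant ⇒ V ∝ T: P₃ = P₂; V₃ = V₂·(T₃/T₂) = 0.05177 L.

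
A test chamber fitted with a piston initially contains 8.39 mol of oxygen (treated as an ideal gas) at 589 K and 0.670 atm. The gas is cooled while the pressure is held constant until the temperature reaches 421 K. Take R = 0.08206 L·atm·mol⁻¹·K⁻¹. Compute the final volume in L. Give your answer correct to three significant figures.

V₂ ≈ 433 L

From PV = nRT: V₁ = nRT₁/P₁ = 605.2 L.
P constant ⇒ V ∝ T: P₂ = P₁; V₂ = V₁·(T₂/T₁) = 432.6 L.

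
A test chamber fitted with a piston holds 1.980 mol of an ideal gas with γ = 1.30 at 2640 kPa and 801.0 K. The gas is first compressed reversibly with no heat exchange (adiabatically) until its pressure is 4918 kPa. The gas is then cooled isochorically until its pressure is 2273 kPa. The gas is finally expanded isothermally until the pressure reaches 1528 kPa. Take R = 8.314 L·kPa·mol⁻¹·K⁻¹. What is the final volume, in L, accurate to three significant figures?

V₄ ≈ 4.60 L

From PV = nRT: V₁ = nRT₁/P₁ = 4.995 L.
Adiabatic (γ = 1.30), T V^(γ−1) and P V^γ constant: T₂ = T₁·(P₂/P₁)^((γ−1)/γ) = 924.7 K; V₂ = V₁·(P₁/P₂)^(1/γ) = 3.095 L.
V constant ⇒ P ∝ T: V₃ = V₂; T₃ = T₂·(P₃/P₂) = 427.4 K.
Isothermal, so P V is constant: T₄ = T₃; V₄ = V₃·(P₃/P₄) = 4.604 L.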